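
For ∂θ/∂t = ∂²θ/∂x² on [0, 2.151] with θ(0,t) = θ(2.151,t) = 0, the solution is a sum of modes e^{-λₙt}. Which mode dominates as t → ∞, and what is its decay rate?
Eigenvalues: λₙ = n²π²/2.151².
First three modes:
  n=1: λ₁ = π²/2.151² ≈ 2.133
  n=2: λ₂ = 4π²/2.151² ≈ 8.533 (4× faster decay)
  n=3: λ₃ = 9π²/2.151² ≈ 19.198 (9× faster decay)
As t → ∞, higher modes decay exponentially faster. The n=1 mode dominates: θ ~ c₁ sin(πx/2.151) e^{-λ₁t}.
Decay rate: λ₁ = π²/2.151² ≈ 2.133.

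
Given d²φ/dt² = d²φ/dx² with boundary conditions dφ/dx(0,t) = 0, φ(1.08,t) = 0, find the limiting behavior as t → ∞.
φ oscillates (no decay). Energy is conserved; the solution oscillates indefinitely as standing waves.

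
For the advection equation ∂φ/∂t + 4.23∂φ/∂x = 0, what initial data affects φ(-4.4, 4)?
A single point: x = -21.32. The characteristic through (-4.4, 4) is x - 4.23t = const, so x = -4.4 - 4.23·4 = -21.32.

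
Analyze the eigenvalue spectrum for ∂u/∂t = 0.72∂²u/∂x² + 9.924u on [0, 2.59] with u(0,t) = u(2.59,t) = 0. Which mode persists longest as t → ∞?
Eigenvalues: λₙ = 0.72n²π²/2.59² - 9.924.
First three modes:
  n=1: λ₁ = 0.72π²/2.59² - 9.924 ≈ -8.865
  n=2: λ₂ = 2.88π²/2.59² - 9.924 ≈ -5.687
  n=3: λ₃ = 6.48π²/2.59² - 9.924 ≈ -0.39
Since 0.72π²/2.59² ≈ 1.059 < 9.924, λ₁ < 0.
The n=1 mode grows fastest (−λₙ is largest for n=1) → dominates.
Asymptotic: u ~ c₁ sin(πx/2.59) e^{8.865t} (exponential growth at rate −λ₁ ≈ 8.865).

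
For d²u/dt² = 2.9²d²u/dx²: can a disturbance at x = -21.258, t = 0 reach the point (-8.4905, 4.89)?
Yes. The domain of dependence is [-22.6715, 5.6905], and -21.258 ∈ [-22.6715, 5.6905].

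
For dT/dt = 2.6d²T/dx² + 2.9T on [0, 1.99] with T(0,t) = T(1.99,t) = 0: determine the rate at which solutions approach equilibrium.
Eigenvalues: λₙ = 2.6n²π²/1.99² - 2.9.
First three modes:
  n=1: λ₁ = 2.6π²/1.99² - 2.9 ≈ 3.58
  n=2: λ₂ = 10.4π²/1.99² - 2.9 ≈ 23.02
  n=3: λ₃ = 23.4π²/1.99² - 2.9 ≈ 55.419
Since 2.6π²/1.99² ≈ 6.48 > 2.9, all λₙ > 0.
The n=1 mode decays slowest → dominates as t → ∞.
Asymptotic: T ~ c₁ sin(πx/1.99) e^{-λ₁t} with decay rate λ₁ ≈ 3.58.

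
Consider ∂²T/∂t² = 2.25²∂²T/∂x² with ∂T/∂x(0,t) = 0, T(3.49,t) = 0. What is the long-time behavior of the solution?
As t → ∞, T oscillates (no decay). Energy is conserved; the solution oscillates indefinitely as standing waves.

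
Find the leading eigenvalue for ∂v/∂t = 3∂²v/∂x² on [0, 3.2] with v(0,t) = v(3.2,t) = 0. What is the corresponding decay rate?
Eigenvalues: λₙ = 3n²π²/3.2².
First three modes:
  n=1: λ₁ = 3π²/3.2² ≈ 2.891
  n=2: λ₂ = 12π²/3.2² ≈ 11.566 (4× faster decay)
  n=3: λ₃ = 27π²/3.2² ≈ 26.023 (9× faster decay)
As t → ∞, higher modes decay exponentially faster. The n=1 mode dominates: v ~ c₁ sin(πx/3.2) e^{-λ₁t}.
Decay rate: λ₁ = 3π²/3.2² ≈ 2.891.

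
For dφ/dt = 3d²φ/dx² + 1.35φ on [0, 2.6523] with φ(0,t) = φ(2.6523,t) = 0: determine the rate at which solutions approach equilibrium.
Eigenvalues: λₙ = 3n²π²/2.6523² - 1.35.
First three modes:
  n=1: λ₁ = 3π²/2.6523² - 1.35 ≈ 2.859
  n=2: λ₂ = 12π²/2.6523² - 1.35 ≈ 15.486
  n=3: λ₃ = 27π²/2.6523² - 1.35 ≈ 36.531
Since 3π²/2.6523² ≈ 4.209 > 1.35, all λₙ > 0.
The n=1 mode decays slowest → dominates as t → ∞.
Asymptotic: φ ~ c₁ sin(πx/2.6523) e^{-λ₁t} with decay rate λ₁ ≈ 2.859.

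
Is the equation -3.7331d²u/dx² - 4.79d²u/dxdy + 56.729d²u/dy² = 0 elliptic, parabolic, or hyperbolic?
Computing B² - 4AC with A = -3.7331, B = -4.79, C = 56.729: discriminant = 870.0442196 (positive). Answer: hyperbolic.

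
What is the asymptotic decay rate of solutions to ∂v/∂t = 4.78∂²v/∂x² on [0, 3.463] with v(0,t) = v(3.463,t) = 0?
Eigenvalues: λₙ = 4.78n²π²/3.463².
First three modes:
  n=1: λ₁ = 4.78π²/3.463² ≈ 3.934
  n=2: λ₂ = 19.12π²/3.463² ≈ 15.736 (4× faster decay)
  n=3: λ₃ = 43.02π²/3.463² ≈ 35.405 (9× faster decay)
As t → ∞, higher modes decay exponentially faster. The n=1 mode dominates: v ~ c₁ sin(πx/3.463) e^{-λ₁t}.
Decay rate: λ₁ = 4.78π²/3.463² ≈ 3.934.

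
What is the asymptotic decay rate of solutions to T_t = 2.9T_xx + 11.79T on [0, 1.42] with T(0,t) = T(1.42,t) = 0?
Eigenvalues: λₙ = 2.9n²π²/1.42² - 11.79.
First three modes:
  n=1: λ₁ = 2.9π²/1.42² - 11.79 ≈ 2.405
  n=2: λ₂ = 11.6π²/1.42² - 11.79 ≈ 44.988
  n=3: λ₃ = 26.1π²/1.42² - 11.79 ≈ 115.961
Since 2.9π²/1.42² ≈ 14.195 > 11.79, all λₙ > 0.
The n=1 mode decays slowest → dominates as t → ∞.
Asymptotic: T ~ c₁ sin(πx/1.42) e^{-λ₁t} with decay rate λ₁ ≈ 2.405.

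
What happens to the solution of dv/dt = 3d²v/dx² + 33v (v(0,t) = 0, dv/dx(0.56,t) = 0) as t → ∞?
v grows unboundedly. Reaction dominates diffusion (r=33 > κπ²/(4L²)≈23.6); solution grows exponentially.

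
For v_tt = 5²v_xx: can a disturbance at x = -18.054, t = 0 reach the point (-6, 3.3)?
Yes. The domain of dependence is [-22.5, 10.5], and -18.054 ∈ [-22.5, 10.5].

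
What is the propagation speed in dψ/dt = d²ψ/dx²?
Infinite. The heat equation is parabolic, not hyperbolic, so disturbances propagate instantly.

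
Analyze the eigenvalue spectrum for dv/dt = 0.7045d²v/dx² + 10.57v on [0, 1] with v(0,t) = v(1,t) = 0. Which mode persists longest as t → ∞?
Eigenvalues: λₙ = 0.7045n²π²/1² - 10.57.
First three modes:
  n=1: λ₁ = 0.7045π² - 10.57 ≈ -3.617
  n=2: λ₂ = 2.818π² - 10.57 ≈ 17.243
  n=3: λ₃ = 6.3405π² - 10.57 ≈ 52.008
Since 0.7045π² ≈ 6.953 < 10.57, λ₁ < 0.
The n=1 mode grows fastest (−λₙ is largest for n=1) → dominates.
Asymptotic: v ~ c₁ sin(πx/1) e^{3.617t} (exponential growth at rate −λ₁ ≈ 3.617).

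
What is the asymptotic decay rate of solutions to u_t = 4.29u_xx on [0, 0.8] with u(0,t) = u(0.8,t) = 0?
Eigenvalues: λₙ = 4.29n²π²/0.8².
First three modes:
  n=1: λ₁ = 4.29π²/0.8² ≈ 66.157
  n=2: λ₂ = 17.16π²/0.8² ≈ 264.629 (4× faster decay)
  n=3: λ₃ = 38.61π²/0.8² ≈ 595.415 (9× faster decay)
As t → ∞, higher modes decay exponentially faster. The n=1 mode dominates: u ~ c₁ sin(πx/0.8) e^{-λ₁t}.
Decay rate: λ₁ = 4.29π²/0.8² ≈ 66.157.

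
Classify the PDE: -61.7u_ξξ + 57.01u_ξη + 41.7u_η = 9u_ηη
Rewriting in standard form: -61.7u_ξξ + 57.01u_ξη - 9u_ηη + 41.7u_η = 0. A = -61.7, B = 57.01, C = -9. Discriminant B² - 4AC = 1028.9401. Since 1028.9401 > 0, hyperbolic.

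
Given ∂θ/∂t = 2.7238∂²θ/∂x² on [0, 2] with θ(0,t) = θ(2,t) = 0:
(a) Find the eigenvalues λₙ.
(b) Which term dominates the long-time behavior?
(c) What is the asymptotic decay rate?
Eigenvalues: λₙ = 2.7238n²π²/2².
First three modes:
  n=1: λ₁ = 2.7238π²/2² ≈ 6.721
  n=2: λ₂ = 10.8952π²/2² ≈ 26.883 (4× faster decay)
  n=3: λ₃ = 24.5142π²/2² ≈ 60.486 (9× faster decay)
As t → ∞, higher modes decay exponentially faster. The n=1 mode dominates: θ ~ c₁ sin(πx/2) e^{-λ₁t}.
Decay rate: λ₁ = 2.7238π²/2² ≈ 6.721.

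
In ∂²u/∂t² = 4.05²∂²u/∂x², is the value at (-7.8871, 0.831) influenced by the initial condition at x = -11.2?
Yes. The domain of dependence is [-11.25265, -4.52155], and -11.2 ∈ [-11.25265, -4.52155].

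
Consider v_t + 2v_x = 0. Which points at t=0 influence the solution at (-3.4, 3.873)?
A single point: x = -11.146. The characteristic through (-3.4, 3.873) is x - 2t = const, so x = -3.4 - 2·3.873 = -11.146.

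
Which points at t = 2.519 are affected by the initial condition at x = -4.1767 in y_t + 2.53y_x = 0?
At x = 2.19637. The characteristic carries data from (-4.1767, 0) to (2.19637, 2.519).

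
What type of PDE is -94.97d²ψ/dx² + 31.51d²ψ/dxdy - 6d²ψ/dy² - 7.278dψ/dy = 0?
With A = -94.97, B = 31.51, C = -6, the discriminant is -1286.3999. This is an elliptic PDE.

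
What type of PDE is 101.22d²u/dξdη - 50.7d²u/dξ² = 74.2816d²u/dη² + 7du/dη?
Rewriting in standard form: -50.7d²u/dξ² + 101.22d²u/dξdη - 74.2816d²u/dη² - 7du/dη = 0. With A = -50.7, B = 101.22, C = -74.2816, the discriminant is -4818.82008. This is an elliptic PDE.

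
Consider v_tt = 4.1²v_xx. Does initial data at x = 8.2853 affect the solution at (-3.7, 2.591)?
No. The domain of dependence is [-14.3231, 6.9231], and 8.2853 is outside this interval.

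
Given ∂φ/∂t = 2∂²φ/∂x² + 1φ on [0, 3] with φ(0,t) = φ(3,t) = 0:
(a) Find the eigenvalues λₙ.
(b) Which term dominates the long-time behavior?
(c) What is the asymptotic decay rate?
Eigenvalues: λₙ = 2n²π²/3² - 1.
First three modes:
  n=1: λ₁ = 2π²/3² - 1 ≈ 1.193
  n=2: λ₂ = 8π²/3² - 1 ≈ 7.773
  n=3: λ₃ = 18π²/3² - 1 ≈ 18.739
Since 2π²/3² ≈ 2.193 > 1, all λₙ > 0.
The n=1 mode decays slowest → dominates as t → ∞.
Asymptotic: φ ~ c₁ sin(πx/3) e^{-λ₁t} with decay rate λ₁ ≈ 1.193.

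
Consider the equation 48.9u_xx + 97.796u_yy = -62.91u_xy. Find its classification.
Rewriting in standard form: 48.9u_xx + 62.91u_xy + 97.796u_yy = 0. Elliptic. (A = 48.9, B = 62.91, C = 97.796 gives B² - 4AC = -15171.2295.)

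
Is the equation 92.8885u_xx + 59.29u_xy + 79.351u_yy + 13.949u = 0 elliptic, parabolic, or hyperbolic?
Computing B² - 4AC with A = 92.8885, B = 59.29, C = 79.351: discriminant = -25967.877354 (negative). Answer: elliptic.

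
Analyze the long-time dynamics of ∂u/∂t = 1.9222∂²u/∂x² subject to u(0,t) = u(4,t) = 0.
Long-time behavior: u → 0. Heat diffuses out through both boundaries.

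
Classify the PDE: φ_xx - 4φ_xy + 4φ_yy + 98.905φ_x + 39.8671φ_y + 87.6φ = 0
A = 1, B = -4, C = 4. Discriminant B² - 4AC = 0. Since 0 = 0, parabolic.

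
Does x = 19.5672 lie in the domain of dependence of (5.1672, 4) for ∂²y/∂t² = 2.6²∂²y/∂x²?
No. The domain of dependence is [-5.2328, 15.5672], and 19.5672 is outside this interval.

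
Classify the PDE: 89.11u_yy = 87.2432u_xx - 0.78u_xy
Rewriting in standard form: -87.2432u_xx + 0.78u_xy + 89.11u_yy = 0. A = -87.2432, B = 0.78, C = 89.11. Discriminant B² - 4AC = 31097.574608. Since 31097.574608 > 0, hyperbolic.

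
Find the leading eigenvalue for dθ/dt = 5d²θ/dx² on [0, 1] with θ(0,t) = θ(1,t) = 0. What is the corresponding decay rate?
Eigenvalues: λₙ = 5n²π².
First three modes:
  n=1: λ₁ = 5π² ≈ 49.348
  n=2: λ₂ = 20π² ≈ 197.392 (4× faster decay)
  n=3: λ₃ = 45π² ≈ 444.132 (9× faster decay)
As t → ∞, higher modes decay exponentially faster. The n=1 mode dominates: θ ~ c₁ sin(πx) e^{-λ₁t}.
Decay rate: λ₁ = 5π² ≈ 49.348.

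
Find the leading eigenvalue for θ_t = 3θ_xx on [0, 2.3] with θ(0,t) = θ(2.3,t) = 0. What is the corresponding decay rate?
Eigenvalues: λₙ = 3n²π²/2.3².
First three modes:
  n=1: λ₁ = 3π²/2.3² ≈ 5.597
  n=2: λ₂ = 12π²/2.3² ≈ 22.389 (4× faster decay)
  n=3: λ₃ = 27π²/2.3² ≈ 50.374 (9× faster decay)
As t → ∞, higher modes decay exponentially faster. The n=1 mode dominates: θ ~ c₁ sin(πx/2.3) e^{-λ₁t}.
Decay rate: λ₁ = 3π²/2.3² ≈ 5.597.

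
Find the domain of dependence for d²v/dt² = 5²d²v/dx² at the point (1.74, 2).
Domain of dependence: [-8.26, 11.74]. Signals travel at speed 5, so data within |x - 1.74| ≤ 5·2 = 10 can reach the point.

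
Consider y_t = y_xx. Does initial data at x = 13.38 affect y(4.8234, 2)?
Yes, for any finite x. The heat equation has infinite propagation speed, so all initial data affects all points at any t > 0.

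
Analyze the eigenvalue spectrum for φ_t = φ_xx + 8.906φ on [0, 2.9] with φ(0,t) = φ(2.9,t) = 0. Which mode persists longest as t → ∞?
Eigenvalues: λₙ = n²π²/2.9² - 8.906.
First three modes:
  n=1: λ₁ = π²/2.9² - 8.906 ≈ -7.732
  n=2: λ₂ = 4π²/2.9² - 8.906 ≈ -4.212
  n=3: λ₃ = 9π²/2.9² - 8.906 ≈ 1.656
Since π²/2.9² ≈ 1.174 < 8.906, λ₁ < 0.
The n=1 mode grows fastest (−λₙ is largest for n=1) → dominates.
Asymptotic: φ ~ c₁ sin(πx/2.9) e^{7.732t} (exponential growth at rate −λ₁ ≈ 7.732).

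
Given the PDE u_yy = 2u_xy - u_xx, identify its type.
Rewriting in standard form: u_xx - 2u_xy + u_yy = 0. The second-order coefficients are A = 1, B = -2, C = 1. Since B² - 4AC = 0 = 0, this is a parabolic PDE.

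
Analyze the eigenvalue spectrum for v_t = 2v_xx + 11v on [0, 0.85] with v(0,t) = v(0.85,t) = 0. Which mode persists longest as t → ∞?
Eigenvalues: λₙ = 2n²π²/0.85² - 11.
First three modes:
  n=1: λ₁ = 2π²/0.85² - 11 ≈ 16.321
  n=2: λ₂ = 8π²/0.85² - 11 ≈ 98.283
  n=3: λ₃ = 18π²/0.85² - 11 ≈ 234.886
Since 2π²/0.85² ≈ 27.321 > 11, all λₙ > 0.
The n=1 mode decays slowest → dominates as t → ∞.
Asymptotic: v ~ c₁ sin(πx/0.85) e^{-λ₁t} with decay rate λ₁ ≈ 16.321.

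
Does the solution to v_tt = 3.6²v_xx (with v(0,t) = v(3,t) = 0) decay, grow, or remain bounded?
v oscillates (no decay). Energy is conserved; the solution oscillates indefinitely as standing waves.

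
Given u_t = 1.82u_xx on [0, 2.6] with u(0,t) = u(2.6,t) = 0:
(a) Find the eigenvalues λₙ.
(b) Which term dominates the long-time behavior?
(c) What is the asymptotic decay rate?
Eigenvalues: λₙ = 1.82n²π²/2.6².
First three modes:
  n=1: λ₁ = 1.82π²/2.6² ≈ 2.657
  n=2: λ₂ = 7.28π²/2.6² ≈ 10.629 (4× faster decay)
  n=3: λ₃ = 16.38π²/2.6² ≈ 23.915 (9× faster decay)
As t → ∞, higher modes decay exponentially faster. The n=1 mode dominates: u ~ c₁ sin(πx/2.6) e^{-λ₁t}.
Decay rate: λ₁ = 1.82π²/2.6² ≈ 2.657.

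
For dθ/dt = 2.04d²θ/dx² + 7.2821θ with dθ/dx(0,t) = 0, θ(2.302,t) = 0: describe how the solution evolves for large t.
θ grows unboundedly. Reaction dominates diffusion (r=7.2821 > κπ²/(4L²)≈0.95); solution grows exponentially.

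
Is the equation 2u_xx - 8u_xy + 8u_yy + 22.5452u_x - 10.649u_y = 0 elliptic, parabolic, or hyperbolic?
Computing B² - 4AC with A = 2, B = -8, C = 8: discriminant = 0 (zero). Answer: parabolic.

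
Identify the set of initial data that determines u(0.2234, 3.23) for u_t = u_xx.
The entire real line. The heat equation has infinite propagation speed: any initial disturbance instantly affects all points (though exponentially small far away).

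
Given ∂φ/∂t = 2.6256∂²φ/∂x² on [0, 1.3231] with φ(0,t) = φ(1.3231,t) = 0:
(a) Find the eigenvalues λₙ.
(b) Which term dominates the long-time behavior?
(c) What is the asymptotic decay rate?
Eigenvalues: λₙ = 2.6256n²π²/1.3231².
First three modes:
  n=1: λ₁ = 2.6256π²/1.3231² ≈ 14.803
  n=2: λ₂ = 10.5024π²/1.3231² ≈ 59.211 (4× faster decay)
  n=3: λ₃ = 23.6304π²/1.3231² ≈ 133.225 (9× faster decay)
As t → ∞, higher modes decay exponentially faster. The n=1 mode dominates: φ ~ c₁ sin(πx/1.3231) e^{-λ₁t}.
Decay rate: λ₁ = 2.6256π²/1.3231² ≈ 14.803.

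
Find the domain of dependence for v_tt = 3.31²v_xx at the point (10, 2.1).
Domain of dependence: [3.049, 16.951]. Signals travel at speed 3.31, so data within |x - 10| ≤ 3.31·2.1 = 6.951 can reach the point.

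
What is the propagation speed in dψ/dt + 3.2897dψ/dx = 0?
Speed = 3.2897. Information travels along x - 3.2897t = const (rightward).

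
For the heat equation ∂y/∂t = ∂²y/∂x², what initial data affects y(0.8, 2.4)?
The entire real line. The heat equation has infinite propagation speed: any initial disturbance instantly affects all points (though exponentially small far away).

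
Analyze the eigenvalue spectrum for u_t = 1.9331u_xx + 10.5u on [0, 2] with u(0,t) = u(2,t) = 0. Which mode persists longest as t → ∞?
Eigenvalues: λₙ = 1.9331n²π²/2² - 10.5.
First three modes:
  n=1: λ₁ = 1.9331π²/2² - 10.5 ≈ -5.73
  n=2: λ₂ = 7.7324π²/2² - 10.5 ≈ 8.579
  n=3: λ₃ = 17.3979π²/2² - 10.5 ≈ 32.428
Since 1.9331π²/2² ≈ 4.77 < 10.5, λ₁ < 0.
The n=1 mode grows fastest (−λₙ is largest for n=1) → dominates.
Asymptotic: u ~ c₁ sin(πx/2) e^{5.73t} (exponential growth at rate −λ₁ ≈ 5.73).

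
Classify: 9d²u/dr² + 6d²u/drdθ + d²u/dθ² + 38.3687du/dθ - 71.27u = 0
Parabolic (discriminant = 0).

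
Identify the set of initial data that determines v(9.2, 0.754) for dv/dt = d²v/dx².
The entire real line. The heat equation has infinite propagation speed: any initial disturbance instantly affects all points (though exponentially small far away).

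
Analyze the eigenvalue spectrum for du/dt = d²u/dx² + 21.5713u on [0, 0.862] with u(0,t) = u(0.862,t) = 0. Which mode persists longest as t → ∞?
Eigenvalues: λₙ = n²π²/0.862² - 21.5713.
First three modes:
  n=1: λ₁ = π²/0.862² - 21.5713 ≈ -8.289
  n=2: λ₂ = 4π²/0.862² - 21.5713 ≈ 31.559
  n=3: λ₃ = 9π²/0.862² - 21.5713 ≈ 97.973
Since π²/0.862² ≈ 13.283 < 21.5713, λ₁ < 0.
The n=1 mode grows fastest (−λₙ is largest for n=1) → dominates.
Asymptotic: u ~ c₁ sin(πx/0.862) e^{8.289t} (exponential growth at rate −λ₁ ≈ 8.289).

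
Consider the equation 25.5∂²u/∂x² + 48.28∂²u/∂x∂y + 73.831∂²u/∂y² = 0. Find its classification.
Elliptic. (A = 25.5, B = 48.28, C = 73.831 gives B² - 4AC = -5199.8036.)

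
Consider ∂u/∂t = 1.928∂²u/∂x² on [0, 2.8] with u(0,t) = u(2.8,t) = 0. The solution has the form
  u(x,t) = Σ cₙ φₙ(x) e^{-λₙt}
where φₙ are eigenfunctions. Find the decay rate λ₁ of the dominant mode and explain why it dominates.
Eigenvalues: λₙ = 1.928n²π²/2.8².
First three modes:
  n=1: λ₁ = 1.928π²/2.8² ≈ 2.427
  n=2: λ₂ = 7.712π²/2.8² ≈ 9.708 (4× faster decay)
  n=3: λ₃ = 17.352π²/2.8² ≈ 21.844 (9× faster decay)
As t → ∞, higher modes decay exponentially faster. The n=1 mode dominates: u ~ c₁ sin(πx/2.8) e^{-λ₁t}.
Decay rate: λ₁ = 1.928π²/2.8² ≈ 2.427.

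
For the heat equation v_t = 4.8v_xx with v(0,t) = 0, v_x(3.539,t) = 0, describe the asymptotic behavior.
v → 0. Heat escapes through the Dirichlet boundary.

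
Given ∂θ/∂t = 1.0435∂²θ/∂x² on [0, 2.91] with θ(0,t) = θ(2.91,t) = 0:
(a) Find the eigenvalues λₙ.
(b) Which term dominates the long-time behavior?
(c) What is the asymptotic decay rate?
Eigenvalues: λₙ = 1.0435n²π²/2.91².
First three modes:
  n=1: λ₁ = 1.0435π²/2.91² ≈ 1.216
  n=2: λ₂ = 4.174π²/2.91² ≈ 4.865 (4× faster decay)
  n=3: λ₃ = 9.3915π²/2.91² ≈ 10.946 (9× faster decay)
As t → ∞, higher modes decay exponentially faster. The n=1 mode dominates: θ ~ c₁ sin(πx/2.91) e^{-λ₁t}.
Decay rate: λ₁ = 1.0435π²/2.91² ≈ 1.216.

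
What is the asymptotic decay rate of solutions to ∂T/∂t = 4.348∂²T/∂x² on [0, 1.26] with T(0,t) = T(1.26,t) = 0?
Eigenvalues: λₙ = 4.348n²π²/1.26².
First three modes:
  n=1: λ₁ = 4.348π²/1.26² ≈ 27.03
  n=2: λ₂ = 17.392π²/1.26² ≈ 108.121 (4× faster decay)
  n=3: λ₃ = 39.132π²/1.26² ≈ 243.271 (9× faster decay)
As t → ∞, higher modes decay exponentially faster. The n=1 mode dominates: T ~ c₁ sin(πx/1.26) e^{-λ₁t}.
Decay rate: λ₁ = 4.348π²/1.26² ≈ 27.03.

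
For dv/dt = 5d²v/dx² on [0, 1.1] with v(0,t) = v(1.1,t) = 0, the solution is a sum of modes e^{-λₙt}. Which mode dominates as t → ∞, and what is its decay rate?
Eigenvalues: λₙ = 5n²π²/1.1².
First three modes:
  n=1: λ₁ = 5π²/1.1² ≈ 40.783
  n=2: λ₂ = 20π²/1.1² ≈ 163.134 (4× faster decay)
  n=3: λ₃ = 45π²/1.1² ≈ 367.051 (9× faster decay)
As t → ∞, higher modes decay exponentially faster. The n=1 mode dominates: v ~ c₁ sin(πx/1.1) e^{-λ₁t}.
Decay rate: λ₁ = 5π²/1.1² ≈ 40.783.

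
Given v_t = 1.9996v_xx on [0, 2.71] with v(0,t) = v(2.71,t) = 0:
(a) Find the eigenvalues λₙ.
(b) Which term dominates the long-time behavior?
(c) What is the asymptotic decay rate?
Eigenvalues: λₙ = 1.9996n²π²/2.71².
First three modes:
  n=1: λ₁ = 1.9996π²/2.71² ≈ 2.687
  n=2: λ₂ = 7.9984π²/2.71² ≈ 10.749 (4× faster decay)
  n=3: λ₃ = 17.9964π²/2.71² ≈ 24.185 (9× faster decay)
As t → ∞, higher modes decay exponentially faster. The n=1 mode dominates: v ~ c₁ sin(πx/2.71) e^{-λ₁t}.
Decay rate: λ₁ = 1.9996π²/2.71² ≈ 2.687.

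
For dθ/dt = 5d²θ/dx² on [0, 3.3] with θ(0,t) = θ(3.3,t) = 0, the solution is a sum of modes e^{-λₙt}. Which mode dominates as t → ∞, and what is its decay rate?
Eigenvalues: λₙ = 5n²π²/3.3².
First three modes:
  n=1: λ₁ = 5π²/3.3² ≈ 4.531
  n=2: λ₂ = 20π²/3.3² ≈ 18.126 (4× faster decay)
  n=3: λ₃ = 45π²/3.3² ≈ 40.783 (9× faster decay)
As t → ∞, higher modes decay exponentially faster. The n=1 mode dominates: θ ~ c₁ sin(πx/3.3) e^{-λ₁t}.
Decay rate: λ₁ = 5π²/3.3² ≈ 4.531.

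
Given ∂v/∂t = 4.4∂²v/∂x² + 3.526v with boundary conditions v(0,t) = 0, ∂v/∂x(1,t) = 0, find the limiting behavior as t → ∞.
v → 0. Diffusion dominates reaction (r=3.526 < κπ²/(4L²)≈10.86); solution decays.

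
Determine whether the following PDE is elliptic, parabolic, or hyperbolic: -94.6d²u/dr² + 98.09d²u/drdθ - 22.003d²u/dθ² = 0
Coefficients: A = -94.6, B = 98.09, C = -22.003. B² - 4AC = 1295.7129, which is positive, so the equation is hyperbolic.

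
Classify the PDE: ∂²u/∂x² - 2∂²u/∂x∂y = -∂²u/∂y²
Rewriting in standard form: ∂²u/∂x² - 2∂²u/∂x∂y + ∂²u/∂y² = 0. A = 1, B = -2, C = 1. Discriminant B² - 4AC = 0. Since 0 = 0, parabolic.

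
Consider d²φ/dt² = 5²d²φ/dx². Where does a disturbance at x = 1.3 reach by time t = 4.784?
Domain of influence: [-22.62, 25.22]. Data at x = 1.3 spreads outward at speed 5.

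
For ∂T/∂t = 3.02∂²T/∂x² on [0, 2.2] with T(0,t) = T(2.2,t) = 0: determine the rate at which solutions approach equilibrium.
Eigenvalues: λₙ = 3.02n²π²/2.2².
First three modes:
  n=1: λ₁ = 3.02π²/2.2² ≈ 6.158
  n=2: λ₂ = 12.08π²/2.2² ≈ 24.633 (4× faster decay)
  n=3: λ₃ = 27.18π²/2.2² ≈ 55.425 (9× faster decay)
As t → ∞, higher modes decay exponentially faster. The n=1 mode dominates: T ~ c₁ sin(πx/2.2) e^{-λ₁t}.
Decay rate: λ₁ = 3.02π²/2.2² ≈ 6.158.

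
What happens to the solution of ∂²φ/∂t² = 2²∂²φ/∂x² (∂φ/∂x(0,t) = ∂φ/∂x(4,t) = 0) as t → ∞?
φ oscillates about a mean that drifts linearly in t (generically unbounded; no decay). There is no damping, so the nonconstant modes persist as standing waves (energy conserved, no decay). But with Neumann conditions at both ends the constant mode has eigenvalue 0: the spatial mean M(t) of φ satisfies M'' = 0, so M(t) = M(0) + M'(0)·t. Unless the initial velocity has zero mean (∫φ_t(x,0)dx = 0), the solution grows linearly in t (unbounded, though not exponentially); if it does have zero mean, the solution stays bounded and simply oscillates.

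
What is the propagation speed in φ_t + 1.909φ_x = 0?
Speed = 1.909. Information travels along x - 1.909t = const (rightward).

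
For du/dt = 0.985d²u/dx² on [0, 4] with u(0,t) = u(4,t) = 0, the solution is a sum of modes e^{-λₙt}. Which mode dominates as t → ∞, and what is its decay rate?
Eigenvalues: λₙ = 0.985n²π²/4².
First three modes:
  n=1: λ₁ = 0.985π²/4² ≈ 0.608
  n=2: λ₂ = 3.94π²/4² ≈ 2.43 (4× faster decay)
  n=3: λ₃ = 8.865π²/4² ≈ 5.468 (9× faster decay)
As t → ∞, higher modes decay exponentially faster. The n=1 mode dominates: u ~ c₁ sin(πx/4) e^{-λ₁t}.
Decay rate: λ₁ = 0.985π²/4² ≈ 0.608.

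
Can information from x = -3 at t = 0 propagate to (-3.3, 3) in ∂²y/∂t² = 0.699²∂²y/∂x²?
Yes. The domain of dependence is [-5.397, -1.203], and -3 ∈ [-5.397, -1.203].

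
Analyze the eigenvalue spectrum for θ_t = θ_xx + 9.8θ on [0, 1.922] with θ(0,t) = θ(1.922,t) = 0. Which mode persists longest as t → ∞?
Eigenvalues: λₙ = n²π²/1.922² - 9.8.
First three modes:
  n=1: λ₁ = π²/1.922² - 9.8 ≈ -7.128
  n=2: λ₂ = 4π²/1.922² - 9.8 ≈ 0.887
  n=3: λ₃ = 9π²/1.922² - 9.8 ≈ 14.246
Since π²/1.922² ≈ 2.672 < 9.8, λ₁ < 0.
The n=1 mode grows fastest (−λₙ is largest for n=1) → dominates.
Asymptotic: θ ~ c₁ sin(πx/1.922) e^{7.128t} (exponential growth at rate −λ₁ ≈ 7.128).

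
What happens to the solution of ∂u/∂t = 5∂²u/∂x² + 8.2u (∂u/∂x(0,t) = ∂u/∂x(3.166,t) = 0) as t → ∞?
u grows unboundedly. With Neumann BCs the constant mode has diffusion eigenvalue 0, so any r > 0 makes it grow like e^(8.2t); solution grows exponentially.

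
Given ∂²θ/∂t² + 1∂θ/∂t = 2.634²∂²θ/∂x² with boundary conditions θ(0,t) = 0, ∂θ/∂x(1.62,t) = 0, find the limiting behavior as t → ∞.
θ → 0. Damping (γ=1) dissipates energy; oscillations decay exponentially.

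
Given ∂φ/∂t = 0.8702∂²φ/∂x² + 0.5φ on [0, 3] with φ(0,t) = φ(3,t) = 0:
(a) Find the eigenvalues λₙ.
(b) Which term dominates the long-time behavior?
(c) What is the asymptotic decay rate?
Eigenvalues: λₙ = 0.8702n²π²/3² - 0.5.
First three modes:
  n=1: λ₁ = 0.8702π²/3² - 0.5 ≈ 0.454
  n=2: λ₂ = 3.4808π²/3² - 0.5 ≈ 3.317
  n=3: λ₃ = 7.8318π²/3² - 0.5 ≈ 8.089
Since 0.8702π²/3² ≈ 0.954 > 0.5, all λₙ > 0.
The n=1 mode decays slowest → dominates as t → ∞.
Asymptotic: φ ~ c₁ sin(πx/3) e^{-λ₁t} with decay rate λ₁ ≈ 0.454.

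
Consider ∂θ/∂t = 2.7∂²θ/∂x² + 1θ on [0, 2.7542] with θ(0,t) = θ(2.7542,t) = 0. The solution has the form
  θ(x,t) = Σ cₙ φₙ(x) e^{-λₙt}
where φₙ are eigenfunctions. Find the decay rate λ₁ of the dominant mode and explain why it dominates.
Eigenvalues: λₙ = 2.7n²π²/2.7542² - 1.
First three modes:
  n=1: λ₁ = 2.7π²/2.7542² - 1 ≈ 2.513
  n=2: λ₂ = 10.8π²/2.7542² - 1 ≈ 13.052
  n=3: λ₃ = 24.3π²/2.7542² - 1 ≈ 30.617
Since 2.7π²/2.7542² ≈ 3.513 > 1, all λₙ > 0.
The n=1 mode decays slowest → dominates as t → ∞.
Asymptotic: θ ~ c₁ sin(πx/2.7542) e^{-λ₁t} with decay rate λ₁ ≈ 2.513.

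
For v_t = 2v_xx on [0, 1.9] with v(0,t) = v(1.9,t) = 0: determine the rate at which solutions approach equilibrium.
Eigenvalues: λₙ = 2n²π²/1.9².
First three modes:
  n=1: λ₁ = 2π²/1.9² ≈ 5.468
  n=2: λ₂ = 8π²/1.9² ≈ 21.872 (4× faster decay)
  n=3: λ₃ = 18π²/1.9² ≈ 49.211 (9× faster decay)
As t → ∞, higher modes decay exponentially faster. The n=1 mode dominates: v ~ c₁ sin(πx/1.9) e^{-λ₁t}.
Decay rate: λ₁ = 2π²/1.9² ≈ 5.468.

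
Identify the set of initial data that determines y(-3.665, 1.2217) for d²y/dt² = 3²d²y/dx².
Domain of dependence: [-7.3301, 0.0001]. Signals travel at speed 3, so data within |x - -3.665| ≤ 3·1.2217 = 3.6651 can reach the point.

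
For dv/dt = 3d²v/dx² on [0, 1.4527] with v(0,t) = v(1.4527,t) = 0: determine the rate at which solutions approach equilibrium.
Eigenvalues: λₙ = 3n²π²/1.4527².
First three modes:
  n=1: λ₁ = 3π²/1.4527² ≈ 14.03
  n=2: λ₂ = 12π²/1.4527² ≈ 56.121 (4× faster decay)
  n=3: λ₃ = 27π²/1.4527² ≈ 126.273 (9× faster decay)
As t → ∞, higher modes decay exponentially faster. The n=1 mode dominates: v ~ c₁ sin(πx/1.4527) e^{-λ₁t}.
Decay rate: λ₁ = 3π²/1.4527² ≈ 14.03.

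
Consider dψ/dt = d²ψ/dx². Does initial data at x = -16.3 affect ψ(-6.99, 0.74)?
Yes, for any finite x. The heat equation has infinite propagation speed, so all initial data affects all points at any t > 0.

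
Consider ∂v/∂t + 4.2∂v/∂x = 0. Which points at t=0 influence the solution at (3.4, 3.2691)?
A single point: x = -10.33022. The characteristic through (3.4, 3.2691) is x - 4.2t = const, so x = 3.4 - 4.2·3.2691 = -10.33022.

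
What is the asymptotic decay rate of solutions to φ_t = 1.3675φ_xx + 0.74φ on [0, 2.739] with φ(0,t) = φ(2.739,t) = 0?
Eigenvalues: λₙ = 1.3675n²π²/2.739² - 0.74.
First three modes:
  n=1: λ₁ = 1.3675π²/2.739² - 0.74 ≈ 1.059
  n=2: λ₂ = 5.47π²/2.739² - 0.74 ≈ 6.456
  n=3: λ₃ = 12.3075π²/2.739² - 0.74 ≈ 15.451
Since 1.3675π²/2.739² ≈ 1.799 > 0.74, all λₙ > 0.
The n=1 mode decays slowest → dominates as t → ∞.
Asymptotic: φ ~ c₁ sin(πx/2.739) e^{-λ₁t} with decay rate λ₁ ≈ 1.059.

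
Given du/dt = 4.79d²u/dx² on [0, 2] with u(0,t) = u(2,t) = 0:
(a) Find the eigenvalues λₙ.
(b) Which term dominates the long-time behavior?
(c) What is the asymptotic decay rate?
Eigenvalues: λₙ = 4.79n²π²/2².
First three modes:
  n=1: λ₁ = 4.79π²/2² ≈ 11.819
  n=2: λ₂ = 19.16π²/2² ≈ 47.275 (4× faster decay)
  n=3: λ₃ = 43.11π²/2² ≈ 106.37 (9× faster decay)
As t → ∞, higher modes decay exponentially faster. The n=1 mode dominates: u ~ c₁ sin(πx/2) e^{-λ₁t}.
Decay rate: λ₁ = 4.79π²/2² ≈ 11.819.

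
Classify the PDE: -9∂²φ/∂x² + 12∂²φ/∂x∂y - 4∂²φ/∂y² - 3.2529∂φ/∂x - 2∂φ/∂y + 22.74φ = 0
A = -9, B = 12, C = -4. Discriminant B² - 4AC = 0. Since 0 = 0, parabolic.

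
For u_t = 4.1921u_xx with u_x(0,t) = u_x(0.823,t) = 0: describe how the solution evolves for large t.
u → constant (steady state). Heat is conserved (no flux at boundaries); solution approaches the spatial average.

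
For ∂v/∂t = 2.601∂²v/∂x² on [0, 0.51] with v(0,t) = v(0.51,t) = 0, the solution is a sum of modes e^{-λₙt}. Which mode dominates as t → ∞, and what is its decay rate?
Eigenvalues: λₙ = 2.601n²π²/0.51².
First three modes:
  n=1: λ₁ = 2.601π²/0.51² ≈ 98.696
  n=2: λ₂ = 10.404π²/0.51² ≈ 394.784 (4× faster decay)
  n=3: λ₃ = 23.409π²/0.51² ≈ 888.264 (9× faster decay)
As t → ∞, higher modes decay exponentially faster. The n=1 mode dominates: v ~ c₁ sin(πx/0.51) e^{-λ₁t}.
Decay rate: λ₁ = 2.601π²/0.51² ≈ 98.696.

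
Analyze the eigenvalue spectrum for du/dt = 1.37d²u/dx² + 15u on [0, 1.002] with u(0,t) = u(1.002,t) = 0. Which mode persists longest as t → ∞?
Eigenvalues: λₙ = 1.37n²π²/1.002² - 15.
First three modes:
  n=1: λ₁ = 1.37π²/1.002² - 15 ≈ -1.533
  n=2: λ₂ = 5.48π²/1.002² - 15 ≈ 38.87
  n=3: λ₃ = 12.33π²/1.002² - 15 ≈ 106.207
Since 1.37π²/1.002² ≈ 13.467 < 15, λ₁ < 0.
The n=1 mode grows fastest (−λₙ is largest for n=1) → dominates.
Asymptotic: u ~ c₁ sin(πx/1.002) e^{1.533t} (exponential growth at rate −λ₁ ≈ 1.533).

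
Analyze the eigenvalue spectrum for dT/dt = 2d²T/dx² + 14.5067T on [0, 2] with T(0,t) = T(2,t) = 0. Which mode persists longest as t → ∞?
Eigenvalues: λₙ = 2n²π²/2² - 14.5067.
First three modes:
  n=1: λ₁ = 2π²/2² - 14.5067 ≈ -9.572
  n=2: λ₂ = 8π²/2² - 14.5067 ≈ 5.233
  n=3: λ₃ = 18π²/2² - 14.5067 ≈ 29.907
Since 2π²/2² ≈ 4.935 < 14.5067, λ₁ < 0.
The n=1 mode grows fastest (−λₙ is largest for n=1) → dominates.
Asymptotic: T ~ c₁ sin(πx/2) e^{9.572t} (exponential growth at rate −λ₁ ≈ 9.572).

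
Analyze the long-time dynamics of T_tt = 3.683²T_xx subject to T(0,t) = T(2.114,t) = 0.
Long-time behavior: T oscillates (no decay). Energy is conserved; the solution oscillates indefinitely as standing waves.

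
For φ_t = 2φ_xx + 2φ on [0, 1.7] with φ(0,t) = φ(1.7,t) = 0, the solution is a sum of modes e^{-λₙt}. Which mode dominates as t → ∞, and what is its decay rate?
Eigenvalues: λₙ = 2n²π²/1.7² - 2.
First three modes:
  n=1: λ₁ = 2π²/1.7² - 2 ≈ 4.83
  n=2: λ₂ = 8π²/1.7² - 2 ≈ 25.321
  n=3: λ₃ = 18π²/1.7² - 2 ≈ 59.472
Since 2π²/1.7² ≈ 6.83 > 2, all λₙ > 0.
The n=1 mode decays slowest → dominates as t → ∞.
Asymptotic: φ ~ c₁ sin(πx/1.7) e^{-λ₁t} with decay rate λ₁ ≈ 4.83.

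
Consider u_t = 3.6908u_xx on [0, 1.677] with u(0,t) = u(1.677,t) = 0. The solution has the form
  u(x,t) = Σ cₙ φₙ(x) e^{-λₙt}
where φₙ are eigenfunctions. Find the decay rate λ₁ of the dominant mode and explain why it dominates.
Eigenvalues: λₙ = 3.6908n²π²/1.677².
First three modes:
  n=1: λ₁ = 3.6908π²/1.677² ≈ 12.953
  n=2: λ₂ = 14.7632π²/1.677² ≈ 51.81 (4× faster decay)
  n=3: λ₃ = 33.2172π²/1.677² ≈ 116.573 (9× faster decay)
As t → ∞, higher modes decay exponentially faster. The n=1 mode dominates: u ~ c₁ sin(πx/1.677) e^{-λ₁t}.
Decay rate: λ₁ = 3.6908π²/1.677² ≈ 12.953.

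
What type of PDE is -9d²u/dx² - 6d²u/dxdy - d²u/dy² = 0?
With A = -9, B = -6, C = -1, the discriminant is 0. This is a parabolic PDE.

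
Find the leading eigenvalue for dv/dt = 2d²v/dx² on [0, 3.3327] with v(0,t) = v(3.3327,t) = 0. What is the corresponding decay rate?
Eigenvalues: λₙ = 2n²π²/3.3327².
First three modes:
  n=1: λ₁ = 2π²/3.3327² ≈ 1.777
  n=2: λ₂ = 8π²/3.3327² ≈ 7.109 (4× faster decay)
  n=3: λ₃ = 18π²/3.3327² ≈ 15.995 (9× faster decay)
As t → ∞, higher modes decay exponentially faster. The n=1 mode dominates: v ~ c₁ sin(πx/3.3327) e^{-λ₁t}.
Decay rate: λ₁ = 2π²/3.3327² ≈ 1.777.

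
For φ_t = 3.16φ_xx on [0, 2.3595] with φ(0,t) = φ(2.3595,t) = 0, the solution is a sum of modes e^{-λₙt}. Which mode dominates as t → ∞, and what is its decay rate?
Eigenvalues: λₙ = 3.16n²π²/2.3595².
First three modes:
  n=1: λ₁ = 3.16π²/2.3595² ≈ 5.602
  n=2: λ₂ = 12.64π²/2.3595² ≈ 22.408 (4× faster decay)
  n=3: λ₃ = 28.44π²/2.3595² ≈ 50.418 (9× faster decay)
As t → ∞, higher modes decay exponentially faster. The n=1 mode dominates: φ ~ c₁ sin(πx/2.3595) e^{-λ₁t}.
Decay rate: λ₁ = 3.16π²/2.3595² ≈ 5.602.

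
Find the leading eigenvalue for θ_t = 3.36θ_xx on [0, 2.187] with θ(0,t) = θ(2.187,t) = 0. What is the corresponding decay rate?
Eigenvalues: λₙ = 3.36n²π²/2.187².
First three modes:
  n=1: λ₁ = 3.36π²/2.187² ≈ 6.933
  n=2: λ₂ = 13.44π²/2.187² ≈ 27.733 (4× faster decay)
  n=3: λ₃ = 30.24π²/2.187² ≈ 62.4 (9× faster decay)
As t → ∞, higher modes decay exponentially faster. The n=1 mode dominates: θ ~ c₁ sin(πx/2.187) e^{-λ₁t}.
Decay rate: λ₁ = 3.36π²/2.187² ≈ 6.933.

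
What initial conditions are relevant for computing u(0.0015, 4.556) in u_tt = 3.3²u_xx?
Domain of dependence: [-15.0333, 15.0363]. Signals travel at speed 3.3, so data within |x - 0.0015| ≤ 3.3·4.556 = 15.0348 can reach the point.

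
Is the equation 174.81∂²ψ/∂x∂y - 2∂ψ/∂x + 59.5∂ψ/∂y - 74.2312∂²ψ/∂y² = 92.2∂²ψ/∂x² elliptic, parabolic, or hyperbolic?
Rewriting in standard form: -92.2∂²ψ/∂x² + 174.81∂²ψ/∂x∂y - 74.2312∂²ψ/∂y² - 2∂ψ/∂x + 59.5∂ψ/∂y = 0. Computing B² - 4AC with A = -92.2, B = 174.81, C = -74.2312: discriminant = 3182.06954 (positive). Answer: hyperbolic.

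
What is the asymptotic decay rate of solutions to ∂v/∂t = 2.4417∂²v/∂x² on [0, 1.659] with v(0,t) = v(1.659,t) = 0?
Eigenvalues: λₙ = 2.4417n²π²/1.659².
First three modes:
  n=1: λ₁ = 2.4417π²/1.659² ≈ 8.756
  n=2: λ₂ = 9.7668π²/1.659² ≈ 35.023 (4× faster decay)
  n=3: λ₃ = 21.9753π²/1.659² ≈ 78.803 (9× faster decay)
As t → ∞, higher modes decay exponentially faster. The n=1 mode dominates: v ~ c₁ sin(πx/1.659) e^{-λ₁t}.
Decay rate: λ₁ = 2.4417π²/1.659² ≈ 8.756.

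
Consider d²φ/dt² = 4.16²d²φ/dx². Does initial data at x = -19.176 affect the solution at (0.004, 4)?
No. The domain of dependence is [-16.636, 16.644], and -19.176 is outside this interval.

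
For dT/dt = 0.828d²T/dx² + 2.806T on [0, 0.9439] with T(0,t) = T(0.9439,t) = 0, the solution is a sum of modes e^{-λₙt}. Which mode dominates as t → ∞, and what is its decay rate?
Eigenvalues: λₙ = 0.828n²π²/0.9439² - 2.806.
First three modes:
  n=1: λ₁ = 0.828π²/0.9439² - 2.806 ≈ 6.366
  n=2: λ₂ = 3.312π²/0.9439² - 2.806 ≈ 33.883
  n=3: λ₃ = 7.452π²/0.9439² - 2.806 ≈ 79.745
Since 0.828π²/0.9439² ≈ 9.172 > 2.806, all λₙ > 0.
The n=1 mode decays slowest → dominates as t → ∞.
Asymptotic: T ~ c₁ sin(πx/0.9439) e^{-λ₁t} with decay rate λ₁ ≈ 6.366.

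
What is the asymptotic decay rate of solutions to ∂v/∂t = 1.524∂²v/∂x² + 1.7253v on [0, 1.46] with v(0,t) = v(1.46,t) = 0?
Eigenvalues: λₙ = 1.524n²π²/1.46² - 1.7253.
First three modes:
  n=1: λ₁ = 1.524π²/1.46² - 1.7253 ≈ 5.331
  n=2: λ₂ = 6.096π²/1.46² - 1.7253 ≈ 26.5
  n=3: λ₃ = 13.716π²/1.46² - 1.7253 ≈ 61.782
Since 1.524π²/1.46² ≈ 7.056 > 1.7253, all λₙ > 0.
The n=1 mode decays slowest → dominates as t → ∞.
Asymptotic: v ~ c₁ sin(πx/1.46) e^{-λ₁t} with decay rate λ₁ ≈ 5.331.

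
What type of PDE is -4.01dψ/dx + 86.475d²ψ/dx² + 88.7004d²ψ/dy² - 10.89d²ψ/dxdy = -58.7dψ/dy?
Rewriting in standard form: 86.475d²ψ/dx² - 10.89d²ψ/dxdy + 88.7004d²ψ/dy² - 4.01dψ/dx + 58.7dψ/dy = 0. With A = 86.475, B = -10.89, C = 88.7004, the discriminant is -30562.87626. This is an elliptic PDE.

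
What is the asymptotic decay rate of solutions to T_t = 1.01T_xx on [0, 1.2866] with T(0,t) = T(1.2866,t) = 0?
Eigenvalues: λₙ = 1.01n²π²/1.2866².
First three modes:
  n=1: λ₁ = 1.01π²/1.2866² ≈ 6.022
  n=2: λ₂ = 4.04π²/1.2866² ≈ 24.088 (4× faster decay)
  n=3: λ₃ = 9.09π²/1.2866² ≈ 54.197 (9× faster decay)
As t → ∞, higher modes decay exponentially faster. The n=1 mode dominates: T ~ c₁ sin(πx/1.2866) e^{-λ₁t}.
Decay rate: λ₁ = 1.01π²/1.2866² ≈ 6.022.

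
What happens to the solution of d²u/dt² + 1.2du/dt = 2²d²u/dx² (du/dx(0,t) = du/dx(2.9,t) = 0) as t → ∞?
u → constant (steady state). Damping (γ=1.2) dissipates the nonconstant modes; with Neumann BCs the spatial average obeys M''+γM'=0 and tends to a finite limit.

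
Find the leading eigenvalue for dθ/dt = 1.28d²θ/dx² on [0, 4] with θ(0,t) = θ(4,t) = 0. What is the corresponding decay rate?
Eigenvalues: λₙ = 1.28n²π²/4².
First three modes:
  n=1: λ₁ = 1.28π²/4² ≈ 0.79
  n=2: λ₂ = 5.12π²/4² ≈ 3.158 (4× faster decay)
  n=3: λ₃ = 11.52π²/4² ≈ 7.106 (9× faster decay)
As t → ∞, higher modes decay exponentially faster. The n=1 mode dominates: θ ~ c₁ sin(πx/4) e^{-λ₁t}.
Decay rate: λ₁ = 1.28π²/4² ≈ 0.79.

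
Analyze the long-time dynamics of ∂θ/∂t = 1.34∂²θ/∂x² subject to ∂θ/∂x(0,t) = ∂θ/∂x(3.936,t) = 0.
Long-time behavior: θ → constant (steady state). Heat is conserved (no flux at boundaries); solution approaches the spatial average.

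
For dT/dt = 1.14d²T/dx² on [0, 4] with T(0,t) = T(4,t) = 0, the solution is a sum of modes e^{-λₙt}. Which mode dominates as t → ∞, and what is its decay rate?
Eigenvalues: λₙ = 1.14n²π²/4².
First three modes:
  n=1: λ₁ = 1.14π²/4² ≈ 0.703
  n=2: λ₂ = 4.56π²/4² ≈ 2.813 (4× faster decay)
  n=3: λ₃ = 10.26π²/4² ≈ 6.329 (9× faster decay)
As t → ∞, higher modes decay exponentially faster. The n=1 mode dominates: T ~ c₁ sin(πx/4) e^{-λ₁t}.
Decay rate: λ₁ = 1.14π²/4² ≈ 0.703.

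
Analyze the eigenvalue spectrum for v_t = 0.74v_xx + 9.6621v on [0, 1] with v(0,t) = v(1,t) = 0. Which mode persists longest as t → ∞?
Eigenvalues: λₙ = 0.74n²π²/1² - 9.6621.
First three modes:
  n=1: λ₁ = 0.74π² - 9.6621 ≈ -2.359
  n=2: λ₂ = 2.96π² - 9.6621 ≈ 19.552
  n=3: λ₃ = 6.66π² - 9.6621 ≈ 56.069
Since 0.74π² ≈ 7.304 < 9.6621, λ₁ < 0.
The n=1 mode grows fastest (−λₙ is largest for n=1) → dominates.
Asymptotic: v ~ c₁ sin(πx/1) e^{2.359t} (exponential growth at rate −λ₁ ≈ 2.359).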